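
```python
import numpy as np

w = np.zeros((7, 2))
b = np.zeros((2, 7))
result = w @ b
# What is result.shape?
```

(7, 7)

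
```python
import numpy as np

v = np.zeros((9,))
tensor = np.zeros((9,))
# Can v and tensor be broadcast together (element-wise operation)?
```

Yes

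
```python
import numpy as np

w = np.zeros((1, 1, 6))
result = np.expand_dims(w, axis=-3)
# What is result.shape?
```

(1, 1, 1, 6)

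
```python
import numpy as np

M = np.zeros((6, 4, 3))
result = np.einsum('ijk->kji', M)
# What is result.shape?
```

(3, 4, 6)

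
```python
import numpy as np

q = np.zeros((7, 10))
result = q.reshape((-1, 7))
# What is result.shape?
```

(10, 7)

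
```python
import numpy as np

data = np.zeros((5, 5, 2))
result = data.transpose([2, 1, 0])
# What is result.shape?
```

(2, 5, 5)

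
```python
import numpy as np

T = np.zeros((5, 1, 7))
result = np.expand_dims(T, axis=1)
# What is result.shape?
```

(5, 1, 1, 7)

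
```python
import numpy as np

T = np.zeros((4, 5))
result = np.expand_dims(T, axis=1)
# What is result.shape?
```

(4, 1, 5)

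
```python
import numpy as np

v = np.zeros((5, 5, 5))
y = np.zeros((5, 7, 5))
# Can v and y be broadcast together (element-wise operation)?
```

No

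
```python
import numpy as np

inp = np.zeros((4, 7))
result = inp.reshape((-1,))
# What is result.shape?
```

(28,)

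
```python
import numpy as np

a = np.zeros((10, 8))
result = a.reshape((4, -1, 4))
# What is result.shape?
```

(4, 5, 4)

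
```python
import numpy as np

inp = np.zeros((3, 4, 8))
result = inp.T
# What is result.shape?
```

(8, 4, 3)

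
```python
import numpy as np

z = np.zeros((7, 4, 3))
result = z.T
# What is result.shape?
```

(3, 4, 7)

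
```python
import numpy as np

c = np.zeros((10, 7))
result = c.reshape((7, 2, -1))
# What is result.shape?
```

(7, 2, 5)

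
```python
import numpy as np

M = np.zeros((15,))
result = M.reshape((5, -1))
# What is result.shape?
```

(5, 3)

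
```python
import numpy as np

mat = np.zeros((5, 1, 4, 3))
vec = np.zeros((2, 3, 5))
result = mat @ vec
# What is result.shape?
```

(5, 2, 4, 5)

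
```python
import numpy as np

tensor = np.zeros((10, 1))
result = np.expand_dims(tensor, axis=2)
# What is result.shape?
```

(10, 1, 1)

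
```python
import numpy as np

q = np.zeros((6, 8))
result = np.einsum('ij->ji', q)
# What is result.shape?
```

(8, 6)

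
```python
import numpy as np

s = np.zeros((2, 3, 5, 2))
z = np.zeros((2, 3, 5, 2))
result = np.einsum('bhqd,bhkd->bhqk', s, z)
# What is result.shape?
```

(2, 3, 5, 5)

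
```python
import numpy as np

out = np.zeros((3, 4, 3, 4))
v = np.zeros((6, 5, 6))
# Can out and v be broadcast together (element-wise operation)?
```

No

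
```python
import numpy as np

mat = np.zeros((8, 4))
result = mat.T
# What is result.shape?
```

(4, 8)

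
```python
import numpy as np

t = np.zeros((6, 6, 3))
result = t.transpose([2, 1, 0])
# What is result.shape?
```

(3, 6, 6)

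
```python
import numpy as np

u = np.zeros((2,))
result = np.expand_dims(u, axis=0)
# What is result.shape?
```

(1, 2)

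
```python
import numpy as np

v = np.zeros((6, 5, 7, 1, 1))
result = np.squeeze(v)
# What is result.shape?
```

(6, 5, 7)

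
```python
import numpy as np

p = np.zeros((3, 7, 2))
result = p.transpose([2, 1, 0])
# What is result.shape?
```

(2, 7, 3)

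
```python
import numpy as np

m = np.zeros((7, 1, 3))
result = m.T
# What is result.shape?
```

(3, 1, 7)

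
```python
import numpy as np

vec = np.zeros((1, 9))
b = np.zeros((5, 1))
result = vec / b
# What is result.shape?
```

(5, 9)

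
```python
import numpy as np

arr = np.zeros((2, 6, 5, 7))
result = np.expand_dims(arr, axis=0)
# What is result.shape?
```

(1, 2, 6, 5, 7)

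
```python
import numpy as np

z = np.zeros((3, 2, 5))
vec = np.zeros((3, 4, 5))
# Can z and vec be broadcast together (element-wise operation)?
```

No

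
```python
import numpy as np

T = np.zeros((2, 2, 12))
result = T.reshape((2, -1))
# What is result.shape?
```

(2, 24)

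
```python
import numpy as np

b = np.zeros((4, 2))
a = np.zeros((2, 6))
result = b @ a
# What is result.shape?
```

(4, 6)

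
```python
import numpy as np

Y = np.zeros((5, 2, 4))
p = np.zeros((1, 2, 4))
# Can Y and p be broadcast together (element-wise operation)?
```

Yes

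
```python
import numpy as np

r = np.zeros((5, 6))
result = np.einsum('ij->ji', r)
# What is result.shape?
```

(6, 5)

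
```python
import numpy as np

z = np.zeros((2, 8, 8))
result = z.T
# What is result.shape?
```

(8, 8, 2)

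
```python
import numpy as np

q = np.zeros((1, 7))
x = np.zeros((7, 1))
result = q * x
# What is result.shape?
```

(7, 7)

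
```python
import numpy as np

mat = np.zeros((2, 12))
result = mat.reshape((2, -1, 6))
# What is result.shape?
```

(2, 2, 6)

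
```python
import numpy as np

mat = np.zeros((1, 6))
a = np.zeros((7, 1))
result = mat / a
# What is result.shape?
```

(7, 6)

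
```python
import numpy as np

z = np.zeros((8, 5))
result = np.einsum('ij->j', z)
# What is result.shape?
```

(5,)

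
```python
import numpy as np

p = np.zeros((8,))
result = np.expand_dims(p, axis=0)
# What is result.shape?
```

(1, 8)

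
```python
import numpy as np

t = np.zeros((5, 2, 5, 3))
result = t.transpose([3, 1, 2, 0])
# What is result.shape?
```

(3, 2, 5, 5)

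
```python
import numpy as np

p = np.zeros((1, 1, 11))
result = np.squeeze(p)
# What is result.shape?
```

(11,)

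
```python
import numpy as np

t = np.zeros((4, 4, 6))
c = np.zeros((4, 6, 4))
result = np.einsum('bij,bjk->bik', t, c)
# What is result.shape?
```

(4, 4, 4)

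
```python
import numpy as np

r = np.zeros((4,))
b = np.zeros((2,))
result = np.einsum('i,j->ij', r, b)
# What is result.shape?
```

(4, 2)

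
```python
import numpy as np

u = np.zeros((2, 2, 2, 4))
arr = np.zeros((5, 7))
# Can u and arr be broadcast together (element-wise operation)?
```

No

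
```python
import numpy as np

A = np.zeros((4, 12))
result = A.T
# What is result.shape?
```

(12, 4)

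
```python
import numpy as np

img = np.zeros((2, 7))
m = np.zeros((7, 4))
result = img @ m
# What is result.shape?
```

(2, 4)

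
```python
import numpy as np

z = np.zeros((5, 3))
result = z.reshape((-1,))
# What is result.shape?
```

(15,)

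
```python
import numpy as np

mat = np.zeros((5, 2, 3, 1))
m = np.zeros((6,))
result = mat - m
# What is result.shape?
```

(5, 2, 3, 6)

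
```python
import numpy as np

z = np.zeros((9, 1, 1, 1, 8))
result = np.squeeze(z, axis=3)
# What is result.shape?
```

(9, 1, 1, 8)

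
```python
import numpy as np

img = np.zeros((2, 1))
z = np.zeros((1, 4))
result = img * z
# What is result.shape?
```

(2, 4)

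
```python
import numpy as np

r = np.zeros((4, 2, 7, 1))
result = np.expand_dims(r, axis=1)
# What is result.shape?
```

(4, 1, 2, 7, 1)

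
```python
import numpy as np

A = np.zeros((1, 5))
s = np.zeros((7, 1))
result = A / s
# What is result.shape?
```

(7, 5)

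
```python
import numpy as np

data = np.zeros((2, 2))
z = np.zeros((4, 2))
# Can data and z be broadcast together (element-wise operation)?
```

No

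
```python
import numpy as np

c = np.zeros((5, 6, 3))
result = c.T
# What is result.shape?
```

(3, 6, 5)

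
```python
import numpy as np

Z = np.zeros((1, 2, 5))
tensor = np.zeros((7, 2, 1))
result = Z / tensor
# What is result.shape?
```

(7, 2, 5)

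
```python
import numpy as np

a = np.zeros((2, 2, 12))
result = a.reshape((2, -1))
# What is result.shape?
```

(2, 24)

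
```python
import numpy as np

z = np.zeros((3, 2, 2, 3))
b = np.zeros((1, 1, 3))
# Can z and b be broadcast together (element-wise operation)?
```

Yes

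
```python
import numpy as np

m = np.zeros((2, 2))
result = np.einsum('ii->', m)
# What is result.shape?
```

()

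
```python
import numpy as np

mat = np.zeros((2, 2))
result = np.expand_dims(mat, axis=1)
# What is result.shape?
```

(2, 1, 2)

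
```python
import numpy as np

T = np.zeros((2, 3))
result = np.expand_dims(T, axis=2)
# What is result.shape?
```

(2, 3, 1)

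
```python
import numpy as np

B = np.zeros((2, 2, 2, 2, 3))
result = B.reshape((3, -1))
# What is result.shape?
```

(3, 16)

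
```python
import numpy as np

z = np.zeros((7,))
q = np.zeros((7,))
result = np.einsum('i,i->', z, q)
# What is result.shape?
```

()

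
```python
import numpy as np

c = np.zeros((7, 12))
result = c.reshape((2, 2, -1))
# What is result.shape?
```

(2, 2, 21)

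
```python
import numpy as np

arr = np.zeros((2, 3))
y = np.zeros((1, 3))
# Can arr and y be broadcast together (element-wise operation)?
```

Yes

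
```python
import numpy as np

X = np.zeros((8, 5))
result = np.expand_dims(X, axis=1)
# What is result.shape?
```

(8, 1, 5)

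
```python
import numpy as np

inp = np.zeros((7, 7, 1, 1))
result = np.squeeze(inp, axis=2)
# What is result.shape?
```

(7, 7, 1)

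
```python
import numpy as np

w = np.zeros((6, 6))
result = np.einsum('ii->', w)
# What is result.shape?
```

()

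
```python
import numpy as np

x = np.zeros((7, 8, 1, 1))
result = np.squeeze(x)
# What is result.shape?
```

(7, 8)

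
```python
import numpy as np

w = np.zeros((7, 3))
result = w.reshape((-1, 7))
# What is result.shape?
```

(3, 7)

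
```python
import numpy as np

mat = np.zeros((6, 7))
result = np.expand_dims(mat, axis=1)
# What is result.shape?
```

(6, 1, 7)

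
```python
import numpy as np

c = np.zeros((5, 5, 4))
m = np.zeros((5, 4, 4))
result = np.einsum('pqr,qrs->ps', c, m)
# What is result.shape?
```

(5, 4)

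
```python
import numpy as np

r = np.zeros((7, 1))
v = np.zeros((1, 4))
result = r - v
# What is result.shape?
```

(7, 4)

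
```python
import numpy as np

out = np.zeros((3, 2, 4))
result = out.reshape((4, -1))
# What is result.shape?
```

(4, 6)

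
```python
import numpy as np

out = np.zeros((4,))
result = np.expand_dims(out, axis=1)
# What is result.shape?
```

(4, 1)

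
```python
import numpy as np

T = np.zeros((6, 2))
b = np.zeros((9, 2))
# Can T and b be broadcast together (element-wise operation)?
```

No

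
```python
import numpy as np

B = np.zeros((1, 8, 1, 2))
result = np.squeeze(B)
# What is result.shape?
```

(8, 2)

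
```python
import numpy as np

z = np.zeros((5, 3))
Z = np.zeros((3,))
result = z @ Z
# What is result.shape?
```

(5,)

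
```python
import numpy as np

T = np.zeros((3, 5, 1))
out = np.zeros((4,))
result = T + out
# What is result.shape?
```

(3, 5, 4)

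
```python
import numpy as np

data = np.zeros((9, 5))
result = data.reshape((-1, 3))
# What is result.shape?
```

(15, 3)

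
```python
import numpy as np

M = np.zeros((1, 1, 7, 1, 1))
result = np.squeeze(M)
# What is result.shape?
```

(7,)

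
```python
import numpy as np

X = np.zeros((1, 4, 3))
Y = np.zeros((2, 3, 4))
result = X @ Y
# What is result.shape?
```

(2, 4, 4)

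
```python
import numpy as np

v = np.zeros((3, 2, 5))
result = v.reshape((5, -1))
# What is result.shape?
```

(5, 6)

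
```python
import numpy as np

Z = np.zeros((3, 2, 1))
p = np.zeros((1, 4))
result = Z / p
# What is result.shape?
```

(3, 2, 4)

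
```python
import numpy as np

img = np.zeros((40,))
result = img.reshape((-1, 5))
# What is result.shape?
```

(8, 5)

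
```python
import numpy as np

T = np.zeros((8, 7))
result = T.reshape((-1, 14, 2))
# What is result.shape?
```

(2, 14, 2)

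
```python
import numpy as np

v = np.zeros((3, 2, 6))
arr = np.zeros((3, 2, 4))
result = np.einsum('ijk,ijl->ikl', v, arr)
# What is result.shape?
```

(3, 6, 4)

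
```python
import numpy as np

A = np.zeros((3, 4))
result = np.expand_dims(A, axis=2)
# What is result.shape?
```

(3, 4, 1)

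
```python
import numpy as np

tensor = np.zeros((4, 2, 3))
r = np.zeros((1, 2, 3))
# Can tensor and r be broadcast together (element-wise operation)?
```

Yes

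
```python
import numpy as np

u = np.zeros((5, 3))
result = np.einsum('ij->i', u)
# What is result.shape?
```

(5,)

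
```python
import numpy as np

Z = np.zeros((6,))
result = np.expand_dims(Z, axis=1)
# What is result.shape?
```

(6, 1)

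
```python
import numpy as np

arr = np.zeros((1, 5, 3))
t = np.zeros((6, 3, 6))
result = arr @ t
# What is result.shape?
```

(6, 5, 6)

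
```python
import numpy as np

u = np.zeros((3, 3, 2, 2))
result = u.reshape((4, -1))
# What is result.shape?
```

(4, 9)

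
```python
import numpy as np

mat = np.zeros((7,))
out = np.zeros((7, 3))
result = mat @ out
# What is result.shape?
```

(3,)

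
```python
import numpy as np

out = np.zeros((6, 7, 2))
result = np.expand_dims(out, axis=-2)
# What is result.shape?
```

(6, 7, 1, 2)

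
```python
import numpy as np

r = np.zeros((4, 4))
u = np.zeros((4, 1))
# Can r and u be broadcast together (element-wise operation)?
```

Yes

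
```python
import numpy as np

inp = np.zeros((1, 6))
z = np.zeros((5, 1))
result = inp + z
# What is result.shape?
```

(5, 6)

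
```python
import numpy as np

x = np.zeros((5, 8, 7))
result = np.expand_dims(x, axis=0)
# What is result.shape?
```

(1, 5, 8, 7)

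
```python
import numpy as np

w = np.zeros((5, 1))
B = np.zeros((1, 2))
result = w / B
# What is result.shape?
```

(5, 2)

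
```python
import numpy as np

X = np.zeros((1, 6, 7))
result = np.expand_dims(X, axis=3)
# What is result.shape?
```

(1, 6, 7, 1)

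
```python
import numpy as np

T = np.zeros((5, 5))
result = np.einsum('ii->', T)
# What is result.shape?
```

()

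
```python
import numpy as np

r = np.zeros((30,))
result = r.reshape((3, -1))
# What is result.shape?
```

(3, 10)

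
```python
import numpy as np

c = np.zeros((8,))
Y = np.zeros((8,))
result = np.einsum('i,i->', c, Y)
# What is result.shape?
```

()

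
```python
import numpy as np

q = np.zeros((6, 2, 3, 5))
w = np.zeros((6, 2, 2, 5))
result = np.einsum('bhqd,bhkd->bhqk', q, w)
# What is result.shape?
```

(6, 2, 3, 2)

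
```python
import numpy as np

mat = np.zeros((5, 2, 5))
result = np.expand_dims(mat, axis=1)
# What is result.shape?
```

(5, 1, 2, 5)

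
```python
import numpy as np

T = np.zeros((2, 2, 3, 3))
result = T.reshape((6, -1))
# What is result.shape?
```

(6, 6)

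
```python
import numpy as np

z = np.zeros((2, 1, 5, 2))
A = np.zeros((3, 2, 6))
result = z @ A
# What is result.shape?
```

(2, 3, 5, 6)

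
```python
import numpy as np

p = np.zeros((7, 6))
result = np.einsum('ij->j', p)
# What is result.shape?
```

(6,)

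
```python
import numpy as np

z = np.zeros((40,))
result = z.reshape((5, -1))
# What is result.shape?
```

(5, 8)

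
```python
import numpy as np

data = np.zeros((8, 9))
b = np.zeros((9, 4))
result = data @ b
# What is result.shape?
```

(8, 4)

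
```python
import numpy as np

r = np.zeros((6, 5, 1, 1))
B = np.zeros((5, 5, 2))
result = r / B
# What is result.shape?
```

(6, 5, 5, 2)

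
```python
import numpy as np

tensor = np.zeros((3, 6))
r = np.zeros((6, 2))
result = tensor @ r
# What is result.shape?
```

(3, 2)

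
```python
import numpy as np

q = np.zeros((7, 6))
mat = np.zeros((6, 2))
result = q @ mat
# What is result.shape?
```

(7, 2)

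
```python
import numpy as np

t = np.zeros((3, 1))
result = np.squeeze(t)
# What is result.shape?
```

(3,)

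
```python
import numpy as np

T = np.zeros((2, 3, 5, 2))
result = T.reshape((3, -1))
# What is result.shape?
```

(3, 20)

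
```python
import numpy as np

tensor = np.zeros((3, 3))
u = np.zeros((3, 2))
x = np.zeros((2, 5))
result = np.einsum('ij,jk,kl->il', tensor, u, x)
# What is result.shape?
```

(3, 5)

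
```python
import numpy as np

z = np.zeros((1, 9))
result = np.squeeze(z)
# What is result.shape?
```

(9,)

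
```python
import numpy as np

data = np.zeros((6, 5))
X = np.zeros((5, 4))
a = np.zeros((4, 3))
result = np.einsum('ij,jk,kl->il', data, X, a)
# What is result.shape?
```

(6, 3)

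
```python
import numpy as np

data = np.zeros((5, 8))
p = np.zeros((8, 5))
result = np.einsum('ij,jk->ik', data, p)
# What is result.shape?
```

(5, 5)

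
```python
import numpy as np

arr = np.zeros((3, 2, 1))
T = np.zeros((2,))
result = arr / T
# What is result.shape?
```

(3, 2, 2)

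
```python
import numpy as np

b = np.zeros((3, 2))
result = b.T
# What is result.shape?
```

(2, 3)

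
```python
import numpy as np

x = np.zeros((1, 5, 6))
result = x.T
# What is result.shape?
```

(6, 5, 1)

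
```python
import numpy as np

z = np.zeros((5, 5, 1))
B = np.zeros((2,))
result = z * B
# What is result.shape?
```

(5, 5, 2)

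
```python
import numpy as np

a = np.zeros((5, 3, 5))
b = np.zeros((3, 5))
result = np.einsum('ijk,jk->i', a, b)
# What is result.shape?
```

(5,)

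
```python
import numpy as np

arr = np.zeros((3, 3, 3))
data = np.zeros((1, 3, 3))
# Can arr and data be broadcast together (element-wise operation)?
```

Yes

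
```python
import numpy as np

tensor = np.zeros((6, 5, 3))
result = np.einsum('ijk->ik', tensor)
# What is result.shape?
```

(6, 3)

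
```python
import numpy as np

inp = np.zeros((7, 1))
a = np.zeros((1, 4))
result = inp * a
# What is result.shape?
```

(7, 4)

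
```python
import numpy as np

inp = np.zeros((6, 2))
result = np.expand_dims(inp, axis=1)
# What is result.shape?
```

(6, 1, 2)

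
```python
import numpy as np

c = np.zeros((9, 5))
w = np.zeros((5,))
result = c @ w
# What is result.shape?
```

(9,)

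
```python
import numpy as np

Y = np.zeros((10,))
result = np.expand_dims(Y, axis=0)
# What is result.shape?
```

(1, 10)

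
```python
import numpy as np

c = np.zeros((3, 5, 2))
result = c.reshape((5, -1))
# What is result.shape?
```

(5, 6)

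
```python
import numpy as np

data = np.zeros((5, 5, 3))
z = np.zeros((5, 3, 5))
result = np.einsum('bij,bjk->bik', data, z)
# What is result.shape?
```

(5, 5, 5)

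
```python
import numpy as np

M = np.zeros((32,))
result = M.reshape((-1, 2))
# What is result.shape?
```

(16, 2)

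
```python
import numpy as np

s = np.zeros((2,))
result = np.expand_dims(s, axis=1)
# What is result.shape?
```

(2, 1)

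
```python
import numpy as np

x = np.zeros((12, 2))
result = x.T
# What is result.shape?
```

(2, 12)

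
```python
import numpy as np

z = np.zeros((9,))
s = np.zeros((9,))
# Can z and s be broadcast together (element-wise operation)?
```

Yes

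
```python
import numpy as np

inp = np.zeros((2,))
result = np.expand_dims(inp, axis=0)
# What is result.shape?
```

(1, 2)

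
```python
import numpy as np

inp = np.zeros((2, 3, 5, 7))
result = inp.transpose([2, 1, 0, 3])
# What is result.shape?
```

(5, 3, 2, 7)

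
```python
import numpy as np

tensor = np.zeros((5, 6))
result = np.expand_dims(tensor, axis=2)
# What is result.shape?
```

(5, 6, 1)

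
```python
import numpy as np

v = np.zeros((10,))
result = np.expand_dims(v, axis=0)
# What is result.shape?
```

(1, 10)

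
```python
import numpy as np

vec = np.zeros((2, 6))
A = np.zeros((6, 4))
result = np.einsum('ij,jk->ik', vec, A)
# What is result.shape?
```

(2, 4)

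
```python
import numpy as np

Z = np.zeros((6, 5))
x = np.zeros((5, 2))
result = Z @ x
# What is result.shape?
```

(6, 2)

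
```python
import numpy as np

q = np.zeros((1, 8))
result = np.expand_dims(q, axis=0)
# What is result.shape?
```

(1, 1, 8)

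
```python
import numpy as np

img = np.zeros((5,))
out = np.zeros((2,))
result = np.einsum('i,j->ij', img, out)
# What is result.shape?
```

(5, 2)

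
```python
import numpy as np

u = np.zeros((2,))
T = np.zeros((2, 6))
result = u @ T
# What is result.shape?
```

(6,)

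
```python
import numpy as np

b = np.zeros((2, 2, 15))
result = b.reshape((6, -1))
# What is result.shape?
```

(6, 10)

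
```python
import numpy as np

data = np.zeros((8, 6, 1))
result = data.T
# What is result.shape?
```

(1, 6, 8)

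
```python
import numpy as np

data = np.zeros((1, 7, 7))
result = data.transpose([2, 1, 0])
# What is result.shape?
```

(7, 7, 1)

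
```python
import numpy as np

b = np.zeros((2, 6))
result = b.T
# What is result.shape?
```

(6, 2)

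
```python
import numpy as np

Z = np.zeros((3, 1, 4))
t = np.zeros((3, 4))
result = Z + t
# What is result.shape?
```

(3, 3, 4)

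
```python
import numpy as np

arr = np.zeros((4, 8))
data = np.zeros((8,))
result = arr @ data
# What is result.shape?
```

(4,)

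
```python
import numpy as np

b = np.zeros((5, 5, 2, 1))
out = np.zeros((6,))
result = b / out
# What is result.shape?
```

(5, 5, 2, 6)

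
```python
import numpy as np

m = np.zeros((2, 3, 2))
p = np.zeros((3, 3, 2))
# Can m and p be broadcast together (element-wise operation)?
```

No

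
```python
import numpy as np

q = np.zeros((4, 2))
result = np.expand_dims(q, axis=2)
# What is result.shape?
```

(4, 2, 1)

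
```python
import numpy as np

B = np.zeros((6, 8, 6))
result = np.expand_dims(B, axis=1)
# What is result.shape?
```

(6, 1, 8, 6)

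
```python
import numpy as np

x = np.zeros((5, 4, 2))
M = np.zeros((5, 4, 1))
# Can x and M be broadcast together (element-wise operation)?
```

Yes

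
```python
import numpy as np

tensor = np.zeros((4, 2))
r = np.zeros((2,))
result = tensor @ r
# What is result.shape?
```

(4,)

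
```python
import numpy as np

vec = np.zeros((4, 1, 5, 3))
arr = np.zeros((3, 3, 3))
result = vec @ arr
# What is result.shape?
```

(4, 3, 5, 3)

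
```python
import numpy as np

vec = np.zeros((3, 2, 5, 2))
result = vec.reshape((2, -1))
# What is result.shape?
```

(2, 30)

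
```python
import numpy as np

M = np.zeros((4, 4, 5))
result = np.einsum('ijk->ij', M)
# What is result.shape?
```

(4, 4)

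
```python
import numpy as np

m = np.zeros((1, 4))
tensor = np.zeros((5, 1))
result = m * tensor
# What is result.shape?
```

(5, 4)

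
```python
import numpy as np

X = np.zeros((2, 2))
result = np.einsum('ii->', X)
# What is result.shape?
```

()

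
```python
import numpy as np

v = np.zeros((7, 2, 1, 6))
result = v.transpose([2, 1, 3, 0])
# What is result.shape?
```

(1, 2, 6, 7)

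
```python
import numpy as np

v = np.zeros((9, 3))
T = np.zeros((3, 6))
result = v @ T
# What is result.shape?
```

(9, 6)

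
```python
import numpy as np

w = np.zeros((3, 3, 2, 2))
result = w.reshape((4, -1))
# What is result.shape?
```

(4, 9)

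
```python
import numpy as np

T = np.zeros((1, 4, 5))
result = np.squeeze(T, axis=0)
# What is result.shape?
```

(4, 5)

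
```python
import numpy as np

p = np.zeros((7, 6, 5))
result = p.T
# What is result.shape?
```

(5, 6, 7)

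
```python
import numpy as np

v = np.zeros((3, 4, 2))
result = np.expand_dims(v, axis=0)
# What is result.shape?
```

(1, 3, 4, 2)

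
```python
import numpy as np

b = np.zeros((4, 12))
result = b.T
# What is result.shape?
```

(12, 4)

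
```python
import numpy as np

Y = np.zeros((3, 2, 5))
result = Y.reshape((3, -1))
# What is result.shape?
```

(3, 10)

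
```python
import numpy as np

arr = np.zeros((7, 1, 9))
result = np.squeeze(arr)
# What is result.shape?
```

(7, 9)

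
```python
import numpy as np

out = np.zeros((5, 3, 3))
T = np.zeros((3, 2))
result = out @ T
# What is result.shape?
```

(5, 3, 2)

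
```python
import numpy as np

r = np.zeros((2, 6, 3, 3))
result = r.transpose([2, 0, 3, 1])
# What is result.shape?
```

(3, 2, 3, 6)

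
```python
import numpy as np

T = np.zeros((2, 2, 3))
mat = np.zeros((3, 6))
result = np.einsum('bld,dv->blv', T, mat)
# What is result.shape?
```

(2, 2, 6)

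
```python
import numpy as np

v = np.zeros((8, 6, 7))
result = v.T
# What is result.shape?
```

(7, 6, 8)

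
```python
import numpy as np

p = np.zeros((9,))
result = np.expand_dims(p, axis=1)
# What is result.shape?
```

(9, 1)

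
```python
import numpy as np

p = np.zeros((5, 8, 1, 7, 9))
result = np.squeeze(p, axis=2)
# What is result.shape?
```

(5, 8, 7, 9)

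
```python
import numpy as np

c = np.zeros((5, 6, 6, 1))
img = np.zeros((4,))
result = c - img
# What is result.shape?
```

(5, 6, 6, 4)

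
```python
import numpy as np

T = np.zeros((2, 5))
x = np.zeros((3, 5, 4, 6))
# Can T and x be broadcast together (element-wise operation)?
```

No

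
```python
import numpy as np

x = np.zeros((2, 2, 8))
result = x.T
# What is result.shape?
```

(8, 2, 2)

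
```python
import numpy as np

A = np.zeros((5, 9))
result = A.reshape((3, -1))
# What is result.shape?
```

(3, 15)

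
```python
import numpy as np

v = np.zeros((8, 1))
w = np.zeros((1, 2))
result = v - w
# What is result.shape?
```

(8, 2)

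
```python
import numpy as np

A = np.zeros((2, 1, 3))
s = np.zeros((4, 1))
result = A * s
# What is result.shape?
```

(2, 4, 3)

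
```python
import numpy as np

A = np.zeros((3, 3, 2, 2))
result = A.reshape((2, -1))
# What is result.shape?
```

(2, 18)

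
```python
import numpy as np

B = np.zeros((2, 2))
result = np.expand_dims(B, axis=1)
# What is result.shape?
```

(2, 1, 2)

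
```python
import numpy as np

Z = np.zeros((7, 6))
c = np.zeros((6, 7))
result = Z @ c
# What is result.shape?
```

(7, 7)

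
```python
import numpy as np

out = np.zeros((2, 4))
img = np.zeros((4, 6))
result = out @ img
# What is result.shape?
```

(2, 6)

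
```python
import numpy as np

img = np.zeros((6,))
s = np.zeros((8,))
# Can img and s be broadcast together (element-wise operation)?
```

No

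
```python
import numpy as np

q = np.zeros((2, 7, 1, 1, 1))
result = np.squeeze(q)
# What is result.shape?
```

(2, 7)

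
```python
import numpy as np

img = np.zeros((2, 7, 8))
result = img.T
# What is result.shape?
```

(8, 7, 2)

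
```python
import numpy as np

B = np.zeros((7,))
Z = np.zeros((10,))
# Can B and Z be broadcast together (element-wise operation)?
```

No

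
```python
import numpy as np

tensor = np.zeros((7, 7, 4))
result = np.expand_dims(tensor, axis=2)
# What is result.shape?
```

(7, 7, 1, 4)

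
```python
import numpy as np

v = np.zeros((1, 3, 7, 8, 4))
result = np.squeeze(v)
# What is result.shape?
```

(3, 7, 8, 4)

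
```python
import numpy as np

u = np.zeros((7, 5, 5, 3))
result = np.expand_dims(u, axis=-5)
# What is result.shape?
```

(1, 7, 5, 5, 3)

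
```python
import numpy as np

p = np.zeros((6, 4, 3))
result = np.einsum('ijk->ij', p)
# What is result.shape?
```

(6, 4)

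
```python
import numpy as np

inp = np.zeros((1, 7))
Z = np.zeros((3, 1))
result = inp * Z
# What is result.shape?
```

(3, 7)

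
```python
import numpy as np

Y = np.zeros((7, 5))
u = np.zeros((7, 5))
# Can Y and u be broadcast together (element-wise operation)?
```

Yes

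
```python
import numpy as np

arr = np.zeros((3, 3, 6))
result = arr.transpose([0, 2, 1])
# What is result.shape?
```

(3, 6, 3)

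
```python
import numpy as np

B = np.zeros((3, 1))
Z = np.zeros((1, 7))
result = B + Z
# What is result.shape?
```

(3, 7)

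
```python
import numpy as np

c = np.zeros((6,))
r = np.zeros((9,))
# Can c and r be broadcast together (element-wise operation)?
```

No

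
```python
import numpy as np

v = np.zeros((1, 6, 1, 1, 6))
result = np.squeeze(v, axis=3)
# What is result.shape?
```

(1, 6, 1, 6)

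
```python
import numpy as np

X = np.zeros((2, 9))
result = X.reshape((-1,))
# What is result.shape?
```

(18,)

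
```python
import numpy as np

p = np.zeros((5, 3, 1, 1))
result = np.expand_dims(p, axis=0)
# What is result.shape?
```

(1, 5, 3, 1, 1)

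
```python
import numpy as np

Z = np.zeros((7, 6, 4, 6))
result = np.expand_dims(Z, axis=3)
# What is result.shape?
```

(7, 6, 4, 1, 6)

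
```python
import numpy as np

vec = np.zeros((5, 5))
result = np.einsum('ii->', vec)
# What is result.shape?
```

()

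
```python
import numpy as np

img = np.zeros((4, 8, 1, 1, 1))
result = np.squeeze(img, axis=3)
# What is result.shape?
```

(4, 8, 1, 1)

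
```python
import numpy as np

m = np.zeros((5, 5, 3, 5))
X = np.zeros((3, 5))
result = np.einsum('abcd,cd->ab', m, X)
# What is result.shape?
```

(5, 5)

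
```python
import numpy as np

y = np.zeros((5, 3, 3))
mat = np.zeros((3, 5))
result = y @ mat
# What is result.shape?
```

(5, 3, 5)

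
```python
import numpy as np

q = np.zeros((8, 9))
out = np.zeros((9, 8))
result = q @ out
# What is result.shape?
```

(8, 8)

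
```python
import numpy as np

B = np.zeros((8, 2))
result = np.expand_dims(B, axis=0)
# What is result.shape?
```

(1, 8, 2)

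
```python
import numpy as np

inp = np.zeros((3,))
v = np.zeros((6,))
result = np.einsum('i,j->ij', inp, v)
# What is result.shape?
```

(3, 6)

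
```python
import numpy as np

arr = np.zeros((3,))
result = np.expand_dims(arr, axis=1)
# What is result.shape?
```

(3, 1)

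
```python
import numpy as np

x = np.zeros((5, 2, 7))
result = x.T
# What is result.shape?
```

(7, 2, 5)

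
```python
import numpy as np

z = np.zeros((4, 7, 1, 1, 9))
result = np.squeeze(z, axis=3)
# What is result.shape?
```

(4, 7, 1, 9)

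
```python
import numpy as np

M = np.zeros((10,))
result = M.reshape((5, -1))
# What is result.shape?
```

(5, 2)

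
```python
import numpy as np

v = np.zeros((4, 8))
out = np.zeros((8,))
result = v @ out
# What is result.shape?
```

(4,)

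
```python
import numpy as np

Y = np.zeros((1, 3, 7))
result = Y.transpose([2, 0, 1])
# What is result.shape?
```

(7, 1, 3)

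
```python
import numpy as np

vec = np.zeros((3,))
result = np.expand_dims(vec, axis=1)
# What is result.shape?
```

(3, 1)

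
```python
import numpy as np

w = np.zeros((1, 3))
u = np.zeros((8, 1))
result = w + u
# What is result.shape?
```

(8, 3)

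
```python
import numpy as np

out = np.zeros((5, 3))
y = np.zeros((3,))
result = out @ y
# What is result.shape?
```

(5,)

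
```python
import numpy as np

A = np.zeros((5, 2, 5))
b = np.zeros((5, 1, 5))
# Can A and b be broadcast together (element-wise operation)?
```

Yes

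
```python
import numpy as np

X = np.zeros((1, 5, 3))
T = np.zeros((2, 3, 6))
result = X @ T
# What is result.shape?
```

(2, 5, 6)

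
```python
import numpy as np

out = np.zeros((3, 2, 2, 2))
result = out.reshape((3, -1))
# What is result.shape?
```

(3, 8)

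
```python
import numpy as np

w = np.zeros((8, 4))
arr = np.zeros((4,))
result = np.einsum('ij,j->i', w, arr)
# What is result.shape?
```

(8,)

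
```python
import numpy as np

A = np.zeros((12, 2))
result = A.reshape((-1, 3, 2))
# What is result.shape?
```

(4, 3, 2)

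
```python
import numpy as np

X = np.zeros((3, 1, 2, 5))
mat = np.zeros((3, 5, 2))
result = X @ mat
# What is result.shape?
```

(3, 3, 2, 2)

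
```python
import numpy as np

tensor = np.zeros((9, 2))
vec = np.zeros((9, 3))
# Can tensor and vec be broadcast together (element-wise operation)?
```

No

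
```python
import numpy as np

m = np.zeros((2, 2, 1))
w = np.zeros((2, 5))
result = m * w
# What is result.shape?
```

(2, 2, 5)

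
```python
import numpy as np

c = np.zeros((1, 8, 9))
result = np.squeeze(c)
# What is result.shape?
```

(8, 9)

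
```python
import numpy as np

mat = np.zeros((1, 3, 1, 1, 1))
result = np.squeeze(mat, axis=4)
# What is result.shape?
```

(1, 3, 1, 1)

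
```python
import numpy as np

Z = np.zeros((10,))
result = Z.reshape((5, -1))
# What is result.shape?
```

(5, 2)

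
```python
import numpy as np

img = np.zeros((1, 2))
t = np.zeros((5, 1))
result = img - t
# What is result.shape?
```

(5, 2)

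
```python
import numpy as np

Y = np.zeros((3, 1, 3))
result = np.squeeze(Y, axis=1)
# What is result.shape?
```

(3, 3)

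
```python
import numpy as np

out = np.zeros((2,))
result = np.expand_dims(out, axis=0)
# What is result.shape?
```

(1, 2)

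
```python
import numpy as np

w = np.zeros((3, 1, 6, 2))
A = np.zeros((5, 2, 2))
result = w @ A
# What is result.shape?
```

(3, 5, 6, 2)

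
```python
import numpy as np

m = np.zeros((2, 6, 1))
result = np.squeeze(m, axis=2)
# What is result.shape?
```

(2, 6)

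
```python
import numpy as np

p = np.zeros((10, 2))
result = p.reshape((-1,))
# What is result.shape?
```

(20,)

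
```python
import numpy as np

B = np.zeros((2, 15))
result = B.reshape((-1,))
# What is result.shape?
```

(30,)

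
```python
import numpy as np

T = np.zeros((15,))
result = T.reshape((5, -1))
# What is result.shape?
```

(5, 3)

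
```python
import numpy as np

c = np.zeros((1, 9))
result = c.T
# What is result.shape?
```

(9, 1)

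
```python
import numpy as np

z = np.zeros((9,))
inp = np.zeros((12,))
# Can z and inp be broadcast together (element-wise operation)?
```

No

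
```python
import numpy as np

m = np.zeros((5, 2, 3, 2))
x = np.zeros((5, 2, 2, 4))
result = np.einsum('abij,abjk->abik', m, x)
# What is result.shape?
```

(5, 2, 3, 4)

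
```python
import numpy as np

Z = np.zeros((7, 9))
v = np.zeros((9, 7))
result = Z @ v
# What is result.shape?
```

(7, 7)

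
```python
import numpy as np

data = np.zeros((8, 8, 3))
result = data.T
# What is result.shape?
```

(3, 8, 8)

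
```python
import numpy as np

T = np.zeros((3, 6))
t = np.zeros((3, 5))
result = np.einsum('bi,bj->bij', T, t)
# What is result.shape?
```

(3, 6, 5)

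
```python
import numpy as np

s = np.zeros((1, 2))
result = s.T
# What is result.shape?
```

(2, 1)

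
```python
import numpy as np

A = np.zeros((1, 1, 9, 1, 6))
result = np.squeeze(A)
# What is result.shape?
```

(9, 6)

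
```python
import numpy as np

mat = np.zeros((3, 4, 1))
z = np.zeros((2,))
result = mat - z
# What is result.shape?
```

(3, 4, 2)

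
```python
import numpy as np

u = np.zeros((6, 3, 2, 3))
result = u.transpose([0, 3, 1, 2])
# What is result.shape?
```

(6, 3, 3, 2)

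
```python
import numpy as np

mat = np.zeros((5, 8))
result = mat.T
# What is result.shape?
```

(8, 5)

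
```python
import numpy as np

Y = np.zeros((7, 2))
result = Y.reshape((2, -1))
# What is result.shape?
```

(2, 7)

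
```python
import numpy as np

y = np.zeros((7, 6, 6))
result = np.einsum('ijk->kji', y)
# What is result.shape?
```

(6, 6, 7)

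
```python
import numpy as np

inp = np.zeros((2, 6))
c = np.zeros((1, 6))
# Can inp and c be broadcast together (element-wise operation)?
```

Yes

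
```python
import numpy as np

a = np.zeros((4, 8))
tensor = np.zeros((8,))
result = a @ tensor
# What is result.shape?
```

(4,)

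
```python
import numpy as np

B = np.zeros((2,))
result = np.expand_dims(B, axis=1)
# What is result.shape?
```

(2, 1)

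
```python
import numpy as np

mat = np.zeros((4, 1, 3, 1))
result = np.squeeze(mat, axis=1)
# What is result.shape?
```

(4, 3, 1)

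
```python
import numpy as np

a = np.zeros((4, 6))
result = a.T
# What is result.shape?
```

(6, 4)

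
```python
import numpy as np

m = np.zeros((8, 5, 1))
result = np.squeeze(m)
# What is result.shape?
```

(8, 5)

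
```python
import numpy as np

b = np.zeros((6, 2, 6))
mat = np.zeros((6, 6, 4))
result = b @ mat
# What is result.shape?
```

(6, 2, 4)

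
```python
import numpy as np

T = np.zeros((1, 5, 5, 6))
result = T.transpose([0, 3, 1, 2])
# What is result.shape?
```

(1, 6, 5, 5)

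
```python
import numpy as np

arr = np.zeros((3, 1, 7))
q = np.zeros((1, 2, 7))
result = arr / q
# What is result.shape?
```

(3, 2, 7)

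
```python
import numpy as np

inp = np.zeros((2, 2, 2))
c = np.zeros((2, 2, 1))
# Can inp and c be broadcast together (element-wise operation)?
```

Yes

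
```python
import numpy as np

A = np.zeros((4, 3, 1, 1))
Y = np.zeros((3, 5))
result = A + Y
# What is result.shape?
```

(4, 3, 3, 5)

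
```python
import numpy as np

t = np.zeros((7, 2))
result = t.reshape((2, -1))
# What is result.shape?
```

(2, 7)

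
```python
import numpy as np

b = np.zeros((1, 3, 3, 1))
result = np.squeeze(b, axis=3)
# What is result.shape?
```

(1, 3, 3)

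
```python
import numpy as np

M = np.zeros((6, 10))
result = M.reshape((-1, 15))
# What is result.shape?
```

(4, 15)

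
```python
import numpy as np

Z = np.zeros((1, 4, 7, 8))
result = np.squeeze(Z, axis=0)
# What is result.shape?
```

(4, 7, 8)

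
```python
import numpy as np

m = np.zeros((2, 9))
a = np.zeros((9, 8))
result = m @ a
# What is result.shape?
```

(2, 8)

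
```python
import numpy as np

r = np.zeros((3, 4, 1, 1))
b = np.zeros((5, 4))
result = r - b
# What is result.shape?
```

(3, 4, 5, 4)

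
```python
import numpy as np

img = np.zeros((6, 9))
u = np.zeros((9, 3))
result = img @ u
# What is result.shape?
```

(6, 3)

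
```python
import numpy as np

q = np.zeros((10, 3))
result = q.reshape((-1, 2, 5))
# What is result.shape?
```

(3, 2, 5)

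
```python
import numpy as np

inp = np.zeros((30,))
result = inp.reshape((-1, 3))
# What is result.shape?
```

(10, 3)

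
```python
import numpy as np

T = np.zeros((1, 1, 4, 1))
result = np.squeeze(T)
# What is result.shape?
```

(4,)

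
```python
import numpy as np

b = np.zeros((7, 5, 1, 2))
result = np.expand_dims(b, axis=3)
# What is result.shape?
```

(7, 5, 1, 1, 2)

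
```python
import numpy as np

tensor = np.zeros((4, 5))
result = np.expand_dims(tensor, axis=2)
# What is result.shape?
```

(4, 5, 1)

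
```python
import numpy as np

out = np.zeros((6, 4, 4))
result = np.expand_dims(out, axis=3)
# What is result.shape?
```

(6, 4, 4, 1)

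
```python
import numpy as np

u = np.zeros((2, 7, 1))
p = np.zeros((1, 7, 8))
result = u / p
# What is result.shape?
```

(2, 7, 8)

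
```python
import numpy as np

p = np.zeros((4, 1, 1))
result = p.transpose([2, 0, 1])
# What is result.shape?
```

(1, 4, 1)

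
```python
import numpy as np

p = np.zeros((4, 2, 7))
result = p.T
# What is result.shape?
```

(7, 2, 4)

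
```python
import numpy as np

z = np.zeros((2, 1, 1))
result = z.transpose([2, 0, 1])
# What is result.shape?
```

(1, 2, 1)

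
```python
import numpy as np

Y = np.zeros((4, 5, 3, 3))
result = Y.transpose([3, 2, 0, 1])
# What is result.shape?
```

(3, 3, 4, 5)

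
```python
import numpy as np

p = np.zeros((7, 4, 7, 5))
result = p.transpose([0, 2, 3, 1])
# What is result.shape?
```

(7, 7, 5, 4)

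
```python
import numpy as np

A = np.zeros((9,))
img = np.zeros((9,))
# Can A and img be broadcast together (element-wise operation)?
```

Yes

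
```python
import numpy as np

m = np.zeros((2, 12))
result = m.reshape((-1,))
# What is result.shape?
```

(24,)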